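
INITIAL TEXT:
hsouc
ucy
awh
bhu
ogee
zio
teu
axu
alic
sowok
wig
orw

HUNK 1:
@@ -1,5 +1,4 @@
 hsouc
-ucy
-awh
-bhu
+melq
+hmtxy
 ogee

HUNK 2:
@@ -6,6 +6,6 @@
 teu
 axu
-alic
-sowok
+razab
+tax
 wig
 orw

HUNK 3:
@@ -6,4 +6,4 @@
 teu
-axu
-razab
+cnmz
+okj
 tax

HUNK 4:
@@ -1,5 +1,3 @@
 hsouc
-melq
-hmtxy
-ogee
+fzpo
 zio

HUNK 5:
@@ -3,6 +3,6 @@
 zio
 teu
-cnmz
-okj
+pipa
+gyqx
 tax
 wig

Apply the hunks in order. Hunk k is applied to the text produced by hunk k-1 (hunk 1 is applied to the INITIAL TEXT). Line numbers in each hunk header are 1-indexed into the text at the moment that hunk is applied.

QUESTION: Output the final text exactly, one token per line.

Hunk 1: at line 1 remove [ucy,awh,bhu] add [melq,hmtxy] -> 11 lines: hsouc melq hmtxy ogee zio teu axu alic sowok wig orw
Hunk 2: at line 6 remove [alic,sowok] add [razab,tax] -> 11 lines: hsouc melq hmtxy ogee zio teu axu razab tax wig orw
Hunk 3: at line 6 remove [axu,razab] add [cnmz,okj] -> 11 lines: hsouc melq hmtxy ogee zio teu cnmz okj tax wig orw
Hunk 4: at line 1 remove [melq,hmtxy,ogee] add [fzpo] -> 9 lines: hsouc fzpo zio teu cnmz okj tax wig orw
Hunk 5: at line 3 remove [cnmz,okj] add [pipa,gyqx] -> 9 lines: hsouc fzpo zio teu pipa gyqx tax wig orw

Answer: hsouc
fzpo
zio
teu
pipa
gyqx
tax
wig
orw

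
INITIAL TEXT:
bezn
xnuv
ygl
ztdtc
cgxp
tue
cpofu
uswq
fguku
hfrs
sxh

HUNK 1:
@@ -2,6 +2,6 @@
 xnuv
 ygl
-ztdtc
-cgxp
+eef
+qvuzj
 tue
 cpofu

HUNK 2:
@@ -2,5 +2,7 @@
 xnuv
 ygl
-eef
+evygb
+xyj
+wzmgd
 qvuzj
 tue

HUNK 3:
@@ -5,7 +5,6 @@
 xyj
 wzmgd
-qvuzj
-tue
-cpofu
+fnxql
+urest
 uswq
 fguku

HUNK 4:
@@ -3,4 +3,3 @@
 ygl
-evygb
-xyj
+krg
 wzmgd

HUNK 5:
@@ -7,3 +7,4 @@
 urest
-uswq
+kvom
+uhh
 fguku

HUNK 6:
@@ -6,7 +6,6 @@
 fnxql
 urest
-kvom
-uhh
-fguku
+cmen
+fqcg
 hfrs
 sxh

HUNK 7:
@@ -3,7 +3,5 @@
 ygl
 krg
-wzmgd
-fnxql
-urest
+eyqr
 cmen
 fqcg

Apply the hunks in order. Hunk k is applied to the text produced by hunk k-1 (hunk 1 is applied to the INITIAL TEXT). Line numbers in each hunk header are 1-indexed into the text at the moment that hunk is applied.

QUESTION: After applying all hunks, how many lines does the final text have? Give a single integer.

Hunk 1: at line 2 remove [ztdtc,cgxp] add [eef,qvuzj] -> 11 lines: bezn xnuv ygl eef qvuzj tue cpofu uswq fguku hfrs sxh
Hunk 2: at line 2 remove [eef] add [evygb,xyj,wzmgd] -> 13 lines: bezn xnuv ygl evygb xyj wzmgd qvuzj tue cpofu uswq fguku hfrs sxh
Hunk 3: at line 5 remove [qvuzj,tue,cpofu] add [fnxql,urest] -> 12 lines: bezn xnuv ygl evygb xyj wzmgd fnxql urest uswq fguku hfrs sxh
Hunk 4: at line 3 remove [evygb,xyj] add [krg] -> 11 lines: bezn xnuv ygl krg wzmgd fnxql urest uswq fguku hfrs sxh
Hunk 5: at line 7 remove [uswq] add [kvom,uhh] -> 12 lines: bezn xnuv ygl krg wzmgd fnxql urest kvom uhh fguku hfrs sxh
Hunk 6: at line 6 remove [kvom,uhh,fguku] add [cmen,fqcg] -> 11 lines: bezn xnuv ygl krg wzmgd fnxql urest cmen fqcg hfrs sxh
Hunk 7: at line 3 remove [wzmgd,fnxql,urest] add [eyqr] -> 9 lines: bezn xnuv ygl krg eyqr cmen fqcg hfrs sxh
Final line count: 9

Answer: 9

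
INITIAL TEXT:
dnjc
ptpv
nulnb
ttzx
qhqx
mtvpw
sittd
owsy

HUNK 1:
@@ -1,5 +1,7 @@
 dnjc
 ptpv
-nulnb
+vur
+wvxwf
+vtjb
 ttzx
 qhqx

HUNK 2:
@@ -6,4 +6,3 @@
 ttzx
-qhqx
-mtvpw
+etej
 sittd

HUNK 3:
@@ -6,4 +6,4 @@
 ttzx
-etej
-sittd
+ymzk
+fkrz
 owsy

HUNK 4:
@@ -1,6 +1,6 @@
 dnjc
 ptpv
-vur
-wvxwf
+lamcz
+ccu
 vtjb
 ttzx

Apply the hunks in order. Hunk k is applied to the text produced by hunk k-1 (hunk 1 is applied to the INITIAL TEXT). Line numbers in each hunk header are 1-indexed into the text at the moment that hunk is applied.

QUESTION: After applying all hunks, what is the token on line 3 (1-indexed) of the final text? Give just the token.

Hunk 1: at line 1 remove [nulnb] add [vur,wvxwf,vtjb] -> 10 lines: dnjc ptpv vur wvxwf vtjb ttzx qhqx mtvpw sittd owsy
Hunk 2: at line 6 remove [qhqx,mtvpw] add [etej] -> 9 lines: dnjc ptpv vur wvxwf vtjb ttzx etej sittd owsy
Hunk 3: at line 6 remove [etej,sittd] add [ymzk,fkrz] -> 9 lines: dnjc ptpv vur wvxwf vtjb ttzx ymzk fkrz owsy
Hunk 4: at line 1 remove [vur,wvxwf] add [lamcz,ccu] -> 9 lines: dnjc ptpv lamcz ccu vtjb ttzx ymzk fkrz owsy
Final line 3: lamcz

Answer: lamcz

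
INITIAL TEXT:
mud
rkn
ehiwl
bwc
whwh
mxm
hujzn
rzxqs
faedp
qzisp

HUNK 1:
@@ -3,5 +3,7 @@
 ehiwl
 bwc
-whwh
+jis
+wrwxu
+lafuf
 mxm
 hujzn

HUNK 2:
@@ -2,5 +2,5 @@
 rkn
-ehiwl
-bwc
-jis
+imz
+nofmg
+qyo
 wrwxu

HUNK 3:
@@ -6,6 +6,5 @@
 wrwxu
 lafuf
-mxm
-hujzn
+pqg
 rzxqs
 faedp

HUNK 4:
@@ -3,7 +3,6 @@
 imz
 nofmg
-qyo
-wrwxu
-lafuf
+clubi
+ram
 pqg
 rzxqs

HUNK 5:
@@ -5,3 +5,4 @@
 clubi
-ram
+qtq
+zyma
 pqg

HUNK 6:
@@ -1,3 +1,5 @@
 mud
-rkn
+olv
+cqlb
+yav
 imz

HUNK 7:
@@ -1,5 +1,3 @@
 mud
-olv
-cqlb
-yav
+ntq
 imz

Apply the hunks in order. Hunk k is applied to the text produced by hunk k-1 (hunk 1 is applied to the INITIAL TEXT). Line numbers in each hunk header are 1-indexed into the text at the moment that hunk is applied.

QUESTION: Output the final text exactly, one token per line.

Answer: mud
ntq
imz
nofmg
clubi
qtq
zyma
pqg
rzxqs
faedp
qzisp

Derivation:
Hunk 1: at line 3 remove [whwh] add [jis,wrwxu,lafuf] -> 12 lines: mud rkn ehiwl bwc jis wrwxu lafuf mxm hujzn rzxqs faedp qzisp
Hunk 2: at line 2 remove [ehiwl,bwc,jis] add [imz,nofmg,qyo] -> 12 lines: mud rkn imz nofmg qyo wrwxu lafuf mxm hujzn rzxqs faedp qzisp
Hunk 3: at line 6 remove [mxm,hujzn] add [pqg] -> 11 lines: mud rkn imz nofmg qyo wrwxu lafuf pqg rzxqs faedp qzisp
Hunk 4: at line 3 remove [qyo,wrwxu,lafuf] add [clubi,ram] -> 10 lines: mud rkn imz nofmg clubi ram pqg rzxqs faedp qzisp
Hunk 5: at line 5 remove [ram] add [qtq,zyma] -> 11 lines: mud rkn imz nofmg clubi qtq zyma pqg rzxqs faedp qzisp
Hunk 6: at line 1 remove [rkn] add [olv,cqlb,yav] -> 13 lines: mud olv cqlb yav imz nofmg clubi qtq zyma pqg rzxqs faedp qzisp
Hunk 7: at line 1 remove [olv,cqlb,yav] add [ntq] -> 11 lines: mud ntq imz nofmg clubi qtq zyma pqg rzxqs faedp qzisp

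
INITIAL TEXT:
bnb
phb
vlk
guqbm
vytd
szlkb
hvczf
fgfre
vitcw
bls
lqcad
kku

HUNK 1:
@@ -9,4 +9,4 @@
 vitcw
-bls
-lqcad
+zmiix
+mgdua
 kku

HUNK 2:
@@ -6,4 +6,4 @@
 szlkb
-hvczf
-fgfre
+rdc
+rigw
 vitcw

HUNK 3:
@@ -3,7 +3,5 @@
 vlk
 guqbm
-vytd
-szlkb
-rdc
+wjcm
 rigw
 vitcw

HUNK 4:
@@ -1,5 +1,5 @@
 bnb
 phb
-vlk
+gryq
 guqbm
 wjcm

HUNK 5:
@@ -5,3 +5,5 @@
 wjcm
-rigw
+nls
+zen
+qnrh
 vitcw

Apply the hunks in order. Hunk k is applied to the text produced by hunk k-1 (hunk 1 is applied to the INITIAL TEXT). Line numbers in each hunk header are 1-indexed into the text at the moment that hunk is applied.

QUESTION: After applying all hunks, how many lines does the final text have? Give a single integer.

Answer: 12

Derivation:
Hunk 1: at line 9 remove [bls,lqcad] add [zmiix,mgdua] -> 12 lines: bnb phb vlk guqbm vytd szlkb hvczf fgfre vitcw zmiix mgdua kku
Hunk 2: at line 6 remove [hvczf,fgfre] add [rdc,rigw] -> 12 lines: bnb phb vlk guqbm vytd szlkb rdc rigw vitcw zmiix mgdua kku
Hunk 3: at line 3 remove [vytd,szlkb,rdc] add [wjcm] -> 10 lines: bnb phb vlk guqbm wjcm rigw vitcw zmiix mgdua kku
Hunk 4: at line 1 remove [vlk] add [gryq] -> 10 lines: bnb phb gryq guqbm wjcm rigw vitcw zmiix mgdua kku
Hunk 5: at line 5 remove [rigw] add [nls,zen,qnrh] -> 12 lines: bnb phb gryq guqbm wjcm nls zen qnrh vitcw zmiix mgdua kku
Final line count: 12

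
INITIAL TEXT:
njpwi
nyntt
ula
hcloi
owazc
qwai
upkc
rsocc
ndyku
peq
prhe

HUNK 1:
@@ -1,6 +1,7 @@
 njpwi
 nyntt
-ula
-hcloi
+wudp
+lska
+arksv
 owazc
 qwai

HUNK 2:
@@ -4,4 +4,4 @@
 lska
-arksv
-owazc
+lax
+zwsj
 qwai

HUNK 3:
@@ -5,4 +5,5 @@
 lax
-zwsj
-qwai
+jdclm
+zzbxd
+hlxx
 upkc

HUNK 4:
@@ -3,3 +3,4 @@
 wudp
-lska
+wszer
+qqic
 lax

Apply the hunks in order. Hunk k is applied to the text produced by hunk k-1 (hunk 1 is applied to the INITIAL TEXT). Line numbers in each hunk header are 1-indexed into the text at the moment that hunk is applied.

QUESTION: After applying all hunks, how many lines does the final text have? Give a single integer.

Hunk 1: at line 1 remove [ula,hcloi] add [wudp,lska,arksv] -> 12 lines: njpwi nyntt wudp lska arksv owazc qwai upkc rsocc ndyku peq prhe
Hunk 2: at line 4 remove [arksv,owazc] add [lax,zwsj] -> 12 lines: njpwi nyntt wudp lska lax zwsj qwai upkc rsocc ndyku peq prhe
Hunk 3: at line 5 remove [zwsj,qwai] add [jdclm,zzbxd,hlxx] -> 13 lines: njpwi nyntt wudp lska lax jdclm zzbxd hlxx upkc rsocc ndyku peq prhe
Hunk 4: at line 3 remove [lska] add [wszer,qqic] -> 14 lines: njpwi nyntt wudp wszer qqic lax jdclm zzbxd hlxx upkc rsocc ndyku peq prhe
Final line count: 14

Answer: 14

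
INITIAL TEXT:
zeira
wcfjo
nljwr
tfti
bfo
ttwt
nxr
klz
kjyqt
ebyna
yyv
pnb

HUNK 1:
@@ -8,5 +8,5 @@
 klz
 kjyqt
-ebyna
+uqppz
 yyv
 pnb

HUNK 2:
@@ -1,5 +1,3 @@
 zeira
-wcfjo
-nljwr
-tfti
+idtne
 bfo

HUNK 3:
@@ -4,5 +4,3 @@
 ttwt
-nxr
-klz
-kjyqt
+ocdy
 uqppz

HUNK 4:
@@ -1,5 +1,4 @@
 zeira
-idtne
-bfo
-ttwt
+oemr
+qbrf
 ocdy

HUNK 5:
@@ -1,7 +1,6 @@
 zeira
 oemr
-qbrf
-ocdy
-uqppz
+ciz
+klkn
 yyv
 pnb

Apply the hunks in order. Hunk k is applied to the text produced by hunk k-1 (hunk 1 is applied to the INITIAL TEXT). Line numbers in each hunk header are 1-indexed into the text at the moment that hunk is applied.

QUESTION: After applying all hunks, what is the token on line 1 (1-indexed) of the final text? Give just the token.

Hunk 1: at line 8 remove [ebyna] add [uqppz] -> 12 lines: zeira wcfjo nljwr tfti bfo ttwt nxr klz kjyqt uqppz yyv pnb
Hunk 2: at line 1 remove [wcfjo,nljwr,tfti] add [idtne] -> 10 lines: zeira idtne bfo ttwt nxr klz kjyqt uqppz yyv pnb
Hunk 3: at line 4 remove [nxr,klz,kjyqt] add [ocdy] -> 8 lines: zeira idtne bfo ttwt ocdy uqppz yyv pnb
Hunk 4: at line 1 remove [idtne,bfo,ttwt] add [oemr,qbrf] -> 7 lines: zeira oemr qbrf ocdy uqppz yyv pnb
Hunk 5: at line 1 remove [qbrf,ocdy,uqppz] add [ciz,klkn] -> 6 lines: zeira oemr ciz klkn yyv pnb
Final line 1: zeira

Answer: zeira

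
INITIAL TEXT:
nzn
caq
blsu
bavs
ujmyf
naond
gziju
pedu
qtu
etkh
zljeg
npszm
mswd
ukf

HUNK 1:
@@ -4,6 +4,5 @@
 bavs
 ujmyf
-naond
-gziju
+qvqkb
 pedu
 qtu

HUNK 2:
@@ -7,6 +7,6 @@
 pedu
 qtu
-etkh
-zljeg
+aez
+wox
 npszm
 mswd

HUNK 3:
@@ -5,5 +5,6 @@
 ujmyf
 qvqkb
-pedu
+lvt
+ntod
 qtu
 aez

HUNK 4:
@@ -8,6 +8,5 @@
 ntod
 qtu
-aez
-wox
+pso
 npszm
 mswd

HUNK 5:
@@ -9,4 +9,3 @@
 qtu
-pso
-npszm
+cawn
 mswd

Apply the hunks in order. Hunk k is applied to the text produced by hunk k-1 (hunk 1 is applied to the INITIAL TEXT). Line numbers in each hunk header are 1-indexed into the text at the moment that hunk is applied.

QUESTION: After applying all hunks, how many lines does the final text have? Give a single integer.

Answer: 12

Derivation:
Hunk 1: at line 4 remove [naond,gziju] add [qvqkb] -> 13 lines: nzn caq blsu bavs ujmyf qvqkb pedu qtu etkh zljeg npszm mswd ukf
Hunk 2: at line 7 remove [etkh,zljeg] add [aez,wox] -> 13 lines: nzn caq blsu bavs ujmyf qvqkb pedu qtu aez wox npszm mswd ukf
Hunk 3: at line 5 remove [pedu] add [lvt,ntod] -> 14 lines: nzn caq blsu bavs ujmyf qvqkb lvt ntod qtu aez wox npszm mswd ukf
Hunk 4: at line 8 remove [aez,wox] add [pso] -> 13 lines: nzn caq blsu bavs ujmyf qvqkb lvt ntod qtu pso npszm mswd ukf
Hunk 5: at line 9 remove [pso,npszm] add [cawn] -> 12 lines: nzn caq blsu bavs ujmyf qvqkb lvt ntod qtu cawn mswd ukf
Final line count: 12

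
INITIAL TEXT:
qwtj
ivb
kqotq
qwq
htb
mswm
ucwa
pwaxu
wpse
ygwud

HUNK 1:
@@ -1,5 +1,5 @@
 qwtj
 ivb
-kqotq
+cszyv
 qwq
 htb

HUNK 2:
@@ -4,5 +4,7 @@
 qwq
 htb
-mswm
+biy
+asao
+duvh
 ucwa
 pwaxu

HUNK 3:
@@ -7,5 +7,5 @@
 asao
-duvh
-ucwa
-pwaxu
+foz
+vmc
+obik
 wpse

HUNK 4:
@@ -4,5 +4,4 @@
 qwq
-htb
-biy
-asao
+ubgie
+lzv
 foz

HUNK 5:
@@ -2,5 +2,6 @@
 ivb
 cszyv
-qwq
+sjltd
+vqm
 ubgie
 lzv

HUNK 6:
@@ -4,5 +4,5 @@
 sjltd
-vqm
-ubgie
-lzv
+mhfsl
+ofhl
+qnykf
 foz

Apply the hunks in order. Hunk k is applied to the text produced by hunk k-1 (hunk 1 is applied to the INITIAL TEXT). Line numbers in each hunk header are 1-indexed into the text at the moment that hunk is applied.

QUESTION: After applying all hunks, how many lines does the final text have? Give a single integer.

Answer: 12

Derivation:
Hunk 1: at line 1 remove [kqotq] add [cszyv] -> 10 lines: qwtj ivb cszyv qwq htb mswm ucwa pwaxu wpse ygwud
Hunk 2: at line 4 remove [mswm] add [biy,asao,duvh] -> 12 lines: qwtj ivb cszyv qwq htb biy asao duvh ucwa pwaxu wpse ygwud
Hunk 3: at line 7 remove [duvh,ucwa,pwaxu] add [foz,vmc,obik] -> 12 lines: qwtj ivb cszyv qwq htb biy asao foz vmc obik wpse ygwud
Hunk 4: at line 4 remove [htb,biy,asao] add [ubgie,lzv] -> 11 lines: qwtj ivb cszyv qwq ubgie lzv foz vmc obik wpse ygwud
Hunk 5: at line 2 remove [qwq] add [sjltd,vqm] -> 12 lines: qwtj ivb cszyv sjltd vqm ubgie lzv foz vmc obik wpse ygwud
Hunk 6: at line 4 remove [vqm,ubgie,lzv] add [mhfsl,ofhl,qnykf] -> 12 lines: qwtj ivb cszyv sjltd mhfsl ofhl qnykf foz vmc obik wpse ygwud
Final line count: 12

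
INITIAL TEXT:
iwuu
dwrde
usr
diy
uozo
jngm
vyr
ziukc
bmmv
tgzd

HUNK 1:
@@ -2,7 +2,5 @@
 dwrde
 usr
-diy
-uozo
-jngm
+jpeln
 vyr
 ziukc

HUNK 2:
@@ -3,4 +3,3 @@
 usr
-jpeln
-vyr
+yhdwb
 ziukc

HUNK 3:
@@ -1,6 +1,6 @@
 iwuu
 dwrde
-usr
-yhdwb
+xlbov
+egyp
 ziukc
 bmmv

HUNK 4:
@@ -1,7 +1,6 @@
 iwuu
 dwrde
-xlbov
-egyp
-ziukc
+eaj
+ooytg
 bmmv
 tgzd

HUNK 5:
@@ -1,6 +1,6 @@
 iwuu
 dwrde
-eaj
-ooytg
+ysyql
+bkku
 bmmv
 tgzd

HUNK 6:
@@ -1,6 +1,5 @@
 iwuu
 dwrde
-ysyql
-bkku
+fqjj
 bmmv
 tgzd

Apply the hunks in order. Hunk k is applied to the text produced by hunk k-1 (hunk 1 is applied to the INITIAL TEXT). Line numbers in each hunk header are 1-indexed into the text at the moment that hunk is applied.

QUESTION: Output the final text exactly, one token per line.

Answer: iwuu
dwrde
fqjj
bmmv
tgzd

Derivation:
Hunk 1: at line 2 remove [diy,uozo,jngm] add [jpeln] -> 8 lines: iwuu dwrde usr jpeln vyr ziukc bmmv tgzd
Hunk 2: at line 3 remove [jpeln,vyr] add [yhdwb] -> 7 lines: iwuu dwrde usr yhdwb ziukc bmmv tgzd
Hunk 3: at line 1 remove [usr,yhdwb] add [xlbov,egyp] -> 7 lines: iwuu dwrde xlbov egyp ziukc bmmv tgzd
Hunk 4: at line 1 remove [xlbov,egyp,ziukc] add [eaj,ooytg] -> 6 lines: iwuu dwrde eaj ooytg bmmv tgzd
Hunk 5: at line 1 remove [eaj,ooytg] add [ysyql,bkku] -> 6 lines: iwuu dwrde ysyql bkku bmmv tgzd
Hunk 6: at line 1 remove [ysyql,bkku] add [fqjj] -> 5 lines: iwuu dwrde fqjj bmmv tgzd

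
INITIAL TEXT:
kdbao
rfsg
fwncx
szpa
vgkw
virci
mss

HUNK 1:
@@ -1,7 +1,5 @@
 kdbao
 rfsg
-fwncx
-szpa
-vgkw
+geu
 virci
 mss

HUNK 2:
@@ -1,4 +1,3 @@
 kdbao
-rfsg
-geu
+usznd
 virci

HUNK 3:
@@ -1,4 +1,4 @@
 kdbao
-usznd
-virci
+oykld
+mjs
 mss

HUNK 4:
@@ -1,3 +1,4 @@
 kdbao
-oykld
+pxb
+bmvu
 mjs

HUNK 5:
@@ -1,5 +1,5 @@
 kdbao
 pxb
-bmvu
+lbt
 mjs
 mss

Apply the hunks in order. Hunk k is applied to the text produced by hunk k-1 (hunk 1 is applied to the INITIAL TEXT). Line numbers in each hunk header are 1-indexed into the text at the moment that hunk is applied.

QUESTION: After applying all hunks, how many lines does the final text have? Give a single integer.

Answer: 5

Derivation:
Hunk 1: at line 1 remove [fwncx,szpa,vgkw] add [geu] -> 5 lines: kdbao rfsg geu virci mss
Hunk 2: at line 1 remove [rfsg,geu] add [usznd] -> 4 lines: kdbao usznd virci mss
Hunk 3: at line 1 remove [usznd,virci] add [oykld,mjs] -> 4 lines: kdbao oykld mjs mss
Hunk 4: at line 1 remove [oykld] add [pxb,bmvu] -> 5 lines: kdbao pxb bmvu mjs mss
Hunk 5: at line 1 remove [bmvu] add [lbt] -> 5 lines: kdbao pxb lbt mjs mss
Final line count: 5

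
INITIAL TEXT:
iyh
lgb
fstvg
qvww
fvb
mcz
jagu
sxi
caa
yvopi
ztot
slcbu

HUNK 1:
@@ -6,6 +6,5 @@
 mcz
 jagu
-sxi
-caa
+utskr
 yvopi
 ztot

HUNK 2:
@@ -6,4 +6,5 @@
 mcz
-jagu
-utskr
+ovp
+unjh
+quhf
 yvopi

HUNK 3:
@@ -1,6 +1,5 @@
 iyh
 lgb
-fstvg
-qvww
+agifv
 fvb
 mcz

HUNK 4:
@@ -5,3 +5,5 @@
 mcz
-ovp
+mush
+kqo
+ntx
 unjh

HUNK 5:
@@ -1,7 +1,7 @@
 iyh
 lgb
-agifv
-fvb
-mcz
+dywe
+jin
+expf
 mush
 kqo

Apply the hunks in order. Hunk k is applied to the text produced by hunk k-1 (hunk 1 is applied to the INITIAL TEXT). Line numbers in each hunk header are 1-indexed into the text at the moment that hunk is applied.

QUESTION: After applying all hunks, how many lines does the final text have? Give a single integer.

Hunk 1: at line 6 remove [sxi,caa] add [utskr] -> 11 lines: iyh lgb fstvg qvww fvb mcz jagu utskr yvopi ztot slcbu
Hunk 2: at line 6 remove [jagu,utskr] add [ovp,unjh,quhf] -> 12 lines: iyh lgb fstvg qvww fvb mcz ovp unjh quhf yvopi ztot slcbu
Hunk 3: at line 1 remove [fstvg,qvww] add [agifv] -> 11 lines: iyh lgb agifv fvb mcz ovp unjh quhf yvopi ztot slcbu
Hunk 4: at line 5 remove [ovp] add [mush,kqo,ntx] -> 13 lines: iyh lgb agifv fvb mcz mush kqo ntx unjh quhf yvopi ztot slcbu
Hunk 5: at line 1 remove [agifv,fvb,mcz] add [dywe,jin,expf] -> 13 lines: iyh lgb dywe jin expf mush kqo ntx unjh quhf yvopi ztot slcbu
Final line count: 13

Answer: 13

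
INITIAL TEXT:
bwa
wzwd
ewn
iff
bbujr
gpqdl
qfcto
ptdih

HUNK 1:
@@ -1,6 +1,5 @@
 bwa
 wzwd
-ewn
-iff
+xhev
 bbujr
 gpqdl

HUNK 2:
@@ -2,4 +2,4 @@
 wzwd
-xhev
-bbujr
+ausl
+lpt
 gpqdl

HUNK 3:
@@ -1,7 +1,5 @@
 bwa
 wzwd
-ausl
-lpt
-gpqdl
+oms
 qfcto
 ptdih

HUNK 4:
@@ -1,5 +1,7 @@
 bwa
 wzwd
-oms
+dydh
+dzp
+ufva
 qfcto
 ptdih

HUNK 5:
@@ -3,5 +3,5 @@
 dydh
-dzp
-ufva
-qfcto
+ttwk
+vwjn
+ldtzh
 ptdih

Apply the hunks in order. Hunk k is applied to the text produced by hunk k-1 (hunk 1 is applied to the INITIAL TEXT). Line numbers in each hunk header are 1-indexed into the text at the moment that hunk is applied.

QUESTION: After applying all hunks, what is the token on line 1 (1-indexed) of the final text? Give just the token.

Answer: bwa

Derivation:
Hunk 1: at line 1 remove [ewn,iff] add [xhev] -> 7 lines: bwa wzwd xhev bbujr gpqdl qfcto ptdih
Hunk 2: at line 2 remove [xhev,bbujr] add [ausl,lpt] -> 7 lines: bwa wzwd ausl lpt gpqdl qfcto ptdih
Hunk 3: at line 1 remove [ausl,lpt,gpqdl] add [oms] -> 5 lines: bwa wzwd oms qfcto ptdih
Hunk 4: at line 1 remove [oms] add [dydh,dzp,ufva] -> 7 lines: bwa wzwd dydh dzp ufva qfcto ptdih
Hunk 5: at line 3 remove [dzp,ufva,qfcto] add [ttwk,vwjn,ldtzh] -> 7 lines: bwa wzwd dydh ttwk vwjn ldtzh ptdih
Final line 1: bwa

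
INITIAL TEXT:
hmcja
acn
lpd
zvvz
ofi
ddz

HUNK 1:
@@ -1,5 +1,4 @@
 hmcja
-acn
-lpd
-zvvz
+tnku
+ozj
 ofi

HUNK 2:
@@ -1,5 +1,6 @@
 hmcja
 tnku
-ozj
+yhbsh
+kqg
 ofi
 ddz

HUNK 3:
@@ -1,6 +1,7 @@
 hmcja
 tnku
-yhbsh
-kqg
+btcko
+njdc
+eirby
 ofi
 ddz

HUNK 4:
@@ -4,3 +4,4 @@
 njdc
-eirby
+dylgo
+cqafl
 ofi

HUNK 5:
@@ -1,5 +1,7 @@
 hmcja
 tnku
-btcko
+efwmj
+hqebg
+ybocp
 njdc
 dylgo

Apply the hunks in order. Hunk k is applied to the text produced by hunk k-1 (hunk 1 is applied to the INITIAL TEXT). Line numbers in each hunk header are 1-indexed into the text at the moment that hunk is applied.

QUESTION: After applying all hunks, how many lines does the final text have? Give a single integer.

Answer: 10

Derivation:
Hunk 1: at line 1 remove [acn,lpd,zvvz] add [tnku,ozj] -> 5 lines: hmcja tnku ozj ofi ddz
Hunk 2: at line 1 remove [ozj] add [yhbsh,kqg] -> 6 lines: hmcja tnku yhbsh kqg ofi ddz
Hunk 3: at line 1 remove [yhbsh,kqg] add [btcko,njdc,eirby] -> 7 lines: hmcja tnku btcko njdc eirby ofi ddz
Hunk 4: at line 4 remove [eirby] add [dylgo,cqafl] -> 8 lines: hmcja tnku btcko njdc dylgo cqafl ofi ddz
Hunk 5: at line 1 remove [btcko] add [efwmj,hqebg,ybocp] -> 10 lines: hmcja tnku efwmj hqebg ybocp njdc dylgo cqafl ofi ddz
Final line count: 10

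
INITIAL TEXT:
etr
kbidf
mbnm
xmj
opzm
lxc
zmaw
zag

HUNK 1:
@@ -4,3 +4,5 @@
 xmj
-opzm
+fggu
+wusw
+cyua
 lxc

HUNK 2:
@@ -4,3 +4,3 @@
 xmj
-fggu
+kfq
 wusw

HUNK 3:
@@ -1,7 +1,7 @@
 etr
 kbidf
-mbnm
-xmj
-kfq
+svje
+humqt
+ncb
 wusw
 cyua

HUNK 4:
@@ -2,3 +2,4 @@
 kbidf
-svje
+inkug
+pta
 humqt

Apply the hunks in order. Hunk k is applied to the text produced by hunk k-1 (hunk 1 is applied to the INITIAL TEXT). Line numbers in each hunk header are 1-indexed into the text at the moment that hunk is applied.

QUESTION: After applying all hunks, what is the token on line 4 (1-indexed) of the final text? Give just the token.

Hunk 1: at line 4 remove [opzm] add [fggu,wusw,cyua] -> 10 lines: etr kbidf mbnm xmj fggu wusw cyua lxc zmaw zag
Hunk 2: at line 4 remove [fggu] add [kfq] -> 10 lines: etr kbidf mbnm xmj kfq wusw cyua lxc zmaw zag
Hunk 3: at line 1 remove [mbnm,xmj,kfq] add [svje,humqt,ncb] -> 10 lines: etr kbidf svje humqt ncb wusw cyua lxc zmaw zag
Hunk 4: at line 2 remove [svje] add [inkug,pta] -> 11 lines: etr kbidf inkug pta humqt ncb wusw cyua lxc zmaw zag
Final line 4: pta

Answer: pta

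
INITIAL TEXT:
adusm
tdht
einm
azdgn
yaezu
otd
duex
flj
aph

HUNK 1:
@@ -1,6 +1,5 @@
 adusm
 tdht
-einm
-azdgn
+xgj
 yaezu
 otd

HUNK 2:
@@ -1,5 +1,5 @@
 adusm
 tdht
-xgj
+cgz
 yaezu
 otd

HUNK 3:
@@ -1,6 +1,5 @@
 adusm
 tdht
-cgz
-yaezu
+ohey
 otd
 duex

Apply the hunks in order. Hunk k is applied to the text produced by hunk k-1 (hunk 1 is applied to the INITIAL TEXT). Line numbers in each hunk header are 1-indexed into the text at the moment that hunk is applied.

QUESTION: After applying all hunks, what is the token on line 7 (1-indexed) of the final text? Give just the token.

Answer: aph

Derivation:
Hunk 1: at line 1 remove [einm,azdgn] add [xgj] -> 8 lines: adusm tdht xgj yaezu otd duex flj aph
Hunk 2: at line 1 remove [xgj] add [cgz] -> 8 lines: adusm tdht cgz yaezu otd duex flj aph
Hunk 3: at line 1 remove [cgz,yaezu] add [ohey] -> 7 lines: adusm tdht ohey otd duex flj aph
Final line 7: aph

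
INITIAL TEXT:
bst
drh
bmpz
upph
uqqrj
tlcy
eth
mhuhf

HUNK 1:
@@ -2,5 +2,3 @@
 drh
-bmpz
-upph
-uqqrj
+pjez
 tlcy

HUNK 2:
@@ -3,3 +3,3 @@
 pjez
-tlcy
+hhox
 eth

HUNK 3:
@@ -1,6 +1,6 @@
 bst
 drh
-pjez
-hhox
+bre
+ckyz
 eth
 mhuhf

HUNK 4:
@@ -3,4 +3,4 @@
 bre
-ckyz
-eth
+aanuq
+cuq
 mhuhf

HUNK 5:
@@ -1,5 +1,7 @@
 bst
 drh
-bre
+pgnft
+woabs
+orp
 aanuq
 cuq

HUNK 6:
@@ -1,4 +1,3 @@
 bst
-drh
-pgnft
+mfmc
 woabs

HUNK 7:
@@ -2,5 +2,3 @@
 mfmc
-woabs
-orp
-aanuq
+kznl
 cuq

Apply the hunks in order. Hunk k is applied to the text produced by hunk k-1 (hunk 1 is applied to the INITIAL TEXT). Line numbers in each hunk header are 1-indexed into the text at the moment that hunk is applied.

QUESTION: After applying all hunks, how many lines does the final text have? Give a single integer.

Answer: 5

Derivation:
Hunk 1: at line 2 remove [bmpz,upph,uqqrj] add [pjez] -> 6 lines: bst drh pjez tlcy eth mhuhf
Hunk 2: at line 3 remove [tlcy] add [hhox] -> 6 lines: bst drh pjez hhox eth mhuhf
Hunk 3: at line 1 remove [pjez,hhox] add [bre,ckyz] -> 6 lines: bst drh bre ckyz eth mhuhf
Hunk 4: at line 3 remove [ckyz,eth] add [aanuq,cuq] -> 6 lines: bst drh bre aanuq cuq mhuhf
Hunk 5: at line 1 remove [bre] add [pgnft,woabs,orp] -> 8 lines: bst drh pgnft woabs orp aanuq cuq mhuhf
Hunk 6: at line 1 remove [drh,pgnft] add [mfmc] -> 7 lines: bst mfmc woabs orp aanuq cuq mhuhf
Hunk 7: at line 2 remove [woabs,orp,aanuq] add [kznl] -> 5 lines: bst mfmc kznl cuq mhuhf
Final line count: 5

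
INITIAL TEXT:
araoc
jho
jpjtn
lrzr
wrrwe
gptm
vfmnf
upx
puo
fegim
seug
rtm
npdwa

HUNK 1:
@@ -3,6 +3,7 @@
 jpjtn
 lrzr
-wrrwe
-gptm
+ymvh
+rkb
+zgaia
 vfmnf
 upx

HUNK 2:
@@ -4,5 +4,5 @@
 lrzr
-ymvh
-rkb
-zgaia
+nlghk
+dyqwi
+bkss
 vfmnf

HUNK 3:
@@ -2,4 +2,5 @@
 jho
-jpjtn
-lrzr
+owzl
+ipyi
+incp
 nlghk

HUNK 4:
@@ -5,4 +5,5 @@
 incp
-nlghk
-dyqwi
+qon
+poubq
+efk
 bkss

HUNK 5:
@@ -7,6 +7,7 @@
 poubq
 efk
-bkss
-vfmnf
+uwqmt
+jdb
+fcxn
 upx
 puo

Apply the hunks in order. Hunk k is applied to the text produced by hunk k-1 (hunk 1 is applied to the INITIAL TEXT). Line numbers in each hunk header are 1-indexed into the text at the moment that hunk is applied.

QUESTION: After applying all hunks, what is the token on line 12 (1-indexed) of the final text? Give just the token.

Answer: upx

Derivation:
Hunk 1: at line 3 remove [wrrwe,gptm] add [ymvh,rkb,zgaia] -> 14 lines: araoc jho jpjtn lrzr ymvh rkb zgaia vfmnf upx puo fegim seug rtm npdwa
Hunk 2: at line 4 remove [ymvh,rkb,zgaia] add [nlghk,dyqwi,bkss] -> 14 lines: araoc jho jpjtn lrzr nlghk dyqwi bkss vfmnf upx puo fegim seug rtm npdwa
Hunk 3: at line 2 remove [jpjtn,lrzr] add [owzl,ipyi,incp] -> 15 lines: araoc jho owzl ipyi incp nlghk dyqwi bkss vfmnf upx puo fegim seug rtm npdwa
Hunk 4: at line 5 remove [nlghk,dyqwi] add [qon,poubq,efk] -> 16 lines: araoc jho owzl ipyi incp qon poubq efk bkss vfmnf upx puo fegim seug rtm npdwa
Hunk 5: at line 7 remove [bkss,vfmnf] add [uwqmt,jdb,fcxn] -> 17 lines: araoc jho owzl ipyi incp qon poubq efk uwqmt jdb fcxn upx puo fegim seug rtm npdwa
Final line 12: upx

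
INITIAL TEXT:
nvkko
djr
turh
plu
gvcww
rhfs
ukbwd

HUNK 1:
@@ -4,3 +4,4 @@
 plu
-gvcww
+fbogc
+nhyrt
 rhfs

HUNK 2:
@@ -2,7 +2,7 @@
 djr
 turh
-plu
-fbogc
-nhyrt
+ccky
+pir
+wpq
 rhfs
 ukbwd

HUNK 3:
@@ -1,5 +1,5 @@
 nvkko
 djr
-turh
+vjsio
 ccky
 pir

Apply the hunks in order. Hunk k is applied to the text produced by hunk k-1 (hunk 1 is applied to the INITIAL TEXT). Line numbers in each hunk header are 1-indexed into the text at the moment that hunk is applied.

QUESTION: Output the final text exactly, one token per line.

Hunk 1: at line 4 remove [gvcww] add [fbogc,nhyrt] -> 8 lines: nvkko djr turh plu fbogc nhyrt rhfs ukbwd
Hunk 2: at line 2 remove [plu,fbogc,nhyrt] add [ccky,pir,wpq] -> 8 lines: nvkko djr turh ccky pir wpq rhfs ukbwd
Hunk 3: at line 1 remove [turh] add [vjsio] -> 8 lines: nvkko djr vjsio ccky pir wpq rhfs ukbwd

Answer: nvkko
djr
vjsio
ccky
pir
wpq
rhfs
ukbwd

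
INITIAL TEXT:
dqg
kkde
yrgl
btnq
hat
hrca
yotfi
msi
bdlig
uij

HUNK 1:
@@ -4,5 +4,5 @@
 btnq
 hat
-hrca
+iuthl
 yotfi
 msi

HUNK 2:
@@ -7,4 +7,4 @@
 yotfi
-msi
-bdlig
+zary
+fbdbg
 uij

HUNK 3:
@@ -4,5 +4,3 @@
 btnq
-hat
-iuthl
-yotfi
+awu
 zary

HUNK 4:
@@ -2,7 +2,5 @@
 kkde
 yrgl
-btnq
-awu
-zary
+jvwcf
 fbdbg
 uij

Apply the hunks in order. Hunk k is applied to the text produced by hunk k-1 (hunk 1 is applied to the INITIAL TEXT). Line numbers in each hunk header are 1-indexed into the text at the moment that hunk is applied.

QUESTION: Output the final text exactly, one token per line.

Answer: dqg
kkde
yrgl
jvwcf
fbdbg
uij

Derivation:
Hunk 1: at line 4 remove [hrca] add [iuthl] -> 10 lines: dqg kkde yrgl btnq hat iuthl yotfi msi bdlig uij
Hunk 2: at line 7 remove [msi,bdlig] add [zary,fbdbg] -> 10 lines: dqg kkde yrgl btnq hat iuthl yotfi zary fbdbg uij
Hunk 3: at line 4 remove [hat,iuthl,yotfi] add [awu] -> 8 lines: dqg kkde yrgl btnq awu zary fbdbg uij
Hunk 4: at line 2 remove [btnq,awu,zary] add [jvwcf] -> 6 lines: dqg kkde yrgl jvwcf fbdbg uij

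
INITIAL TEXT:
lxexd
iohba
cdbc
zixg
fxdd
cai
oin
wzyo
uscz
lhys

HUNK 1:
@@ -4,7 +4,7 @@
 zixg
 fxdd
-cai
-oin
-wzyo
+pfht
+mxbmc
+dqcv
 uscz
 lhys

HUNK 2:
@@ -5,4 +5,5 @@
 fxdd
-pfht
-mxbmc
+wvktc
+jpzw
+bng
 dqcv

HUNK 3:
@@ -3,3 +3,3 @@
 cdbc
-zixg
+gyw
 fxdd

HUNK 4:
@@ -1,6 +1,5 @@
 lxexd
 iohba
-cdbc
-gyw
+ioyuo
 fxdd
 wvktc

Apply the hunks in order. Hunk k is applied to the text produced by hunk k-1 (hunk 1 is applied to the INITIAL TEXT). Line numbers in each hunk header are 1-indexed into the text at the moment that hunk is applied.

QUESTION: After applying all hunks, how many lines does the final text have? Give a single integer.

Hunk 1: at line 4 remove [cai,oin,wzyo] add [pfht,mxbmc,dqcv] -> 10 lines: lxexd iohba cdbc zixg fxdd pfht mxbmc dqcv uscz lhys
Hunk 2: at line 5 remove [pfht,mxbmc] add [wvktc,jpzw,bng] -> 11 lines: lxexd iohba cdbc zixg fxdd wvktc jpzw bng dqcv uscz lhys
Hunk 3: at line 3 remove [zixg] add [gyw] -> 11 lines: lxexd iohba cdbc gyw fxdd wvktc jpzw bng dqcv uscz lhys
Hunk 4: at line 1 remove [cdbc,gyw] add [ioyuo] -> 10 lines: lxexd iohba ioyuo fxdd wvktc jpzw bng dqcv uscz lhys
Final line count: 10

Answer: 10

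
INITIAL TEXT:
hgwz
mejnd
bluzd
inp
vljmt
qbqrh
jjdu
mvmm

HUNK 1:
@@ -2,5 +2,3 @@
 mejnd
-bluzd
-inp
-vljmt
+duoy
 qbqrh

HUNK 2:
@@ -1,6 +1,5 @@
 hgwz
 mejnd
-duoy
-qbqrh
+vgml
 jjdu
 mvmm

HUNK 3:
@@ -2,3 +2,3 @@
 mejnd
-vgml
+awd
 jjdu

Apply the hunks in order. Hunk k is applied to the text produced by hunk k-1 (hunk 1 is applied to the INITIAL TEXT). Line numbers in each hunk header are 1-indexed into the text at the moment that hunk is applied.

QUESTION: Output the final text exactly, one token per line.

Answer: hgwz
mejnd
awd
jjdu
mvmm

Derivation:
Hunk 1: at line 2 remove [bluzd,inp,vljmt] add [duoy] -> 6 lines: hgwz mejnd duoy qbqrh jjdu mvmm
Hunk 2: at line 1 remove [duoy,qbqrh] add [vgml] -> 5 lines: hgwz mejnd vgml jjdu mvmm
Hunk 3: at line 2 remove [vgml] add [awd] -> 5 lines: hgwz mejnd awd jjdu mvmm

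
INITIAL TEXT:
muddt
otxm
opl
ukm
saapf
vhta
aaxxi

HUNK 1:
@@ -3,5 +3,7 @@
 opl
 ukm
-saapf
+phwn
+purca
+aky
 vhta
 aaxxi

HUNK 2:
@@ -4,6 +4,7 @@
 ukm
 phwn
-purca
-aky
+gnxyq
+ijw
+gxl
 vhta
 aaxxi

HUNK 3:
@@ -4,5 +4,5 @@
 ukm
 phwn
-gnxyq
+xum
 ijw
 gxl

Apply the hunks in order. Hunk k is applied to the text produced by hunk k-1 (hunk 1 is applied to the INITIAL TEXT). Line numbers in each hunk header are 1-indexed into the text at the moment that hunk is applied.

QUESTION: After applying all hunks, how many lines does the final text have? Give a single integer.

Answer: 10

Derivation:
Hunk 1: at line 3 remove [saapf] add [phwn,purca,aky] -> 9 lines: muddt otxm opl ukm phwn purca aky vhta aaxxi
Hunk 2: at line 4 remove [purca,aky] add [gnxyq,ijw,gxl] -> 10 lines: muddt otxm opl ukm phwn gnxyq ijw gxl vhta aaxxi
Hunk 3: at line 4 remove [gnxyq] add [xum] -> 10 lines: muddt otxm opl ukm phwn xum ijw gxl vhta aaxxi
Final line count: 10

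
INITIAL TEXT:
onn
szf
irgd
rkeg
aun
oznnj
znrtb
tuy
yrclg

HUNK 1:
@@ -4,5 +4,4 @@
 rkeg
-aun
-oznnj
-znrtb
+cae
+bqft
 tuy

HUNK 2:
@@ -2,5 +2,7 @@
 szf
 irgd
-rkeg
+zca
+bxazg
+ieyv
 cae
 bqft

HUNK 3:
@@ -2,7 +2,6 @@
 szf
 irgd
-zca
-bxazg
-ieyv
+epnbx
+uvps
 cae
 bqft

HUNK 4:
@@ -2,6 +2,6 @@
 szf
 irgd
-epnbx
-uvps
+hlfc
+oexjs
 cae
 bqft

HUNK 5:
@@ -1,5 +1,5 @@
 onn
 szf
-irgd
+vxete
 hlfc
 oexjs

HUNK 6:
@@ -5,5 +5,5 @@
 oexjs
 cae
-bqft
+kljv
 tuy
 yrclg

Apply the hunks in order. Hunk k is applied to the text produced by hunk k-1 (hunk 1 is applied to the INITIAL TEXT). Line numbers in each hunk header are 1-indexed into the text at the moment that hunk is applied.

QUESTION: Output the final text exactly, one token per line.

Hunk 1: at line 4 remove [aun,oznnj,znrtb] add [cae,bqft] -> 8 lines: onn szf irgd rkeg cae bqft tuy yrclg
Hunk 2: at line 2 remove [rkeg] add [zca,bxazg,ieyv] -> 10 lines: onn szf irgd zca bxazg ieyv cae bqft tuy yrclg
Hunk 3: at line 2 remove [zca,bxazg,ieyv] add [epnbx,uvps] -> 9 lines: onn szf irgd epnbx uvps cae bqft tuy yrclg
Hunk 4: at line 2 remove [epnbx,uvps] add [hlfc,oexjs] -> 9 lines: onn szf irgd hlfc oexjs cae bqft tuy yrclg
Hunk 5: at line 1 remove [irgd] add [vxete] -> 9 lines: onn szf vxete hlfc oexjs cae bqft tuy yrclg
Hunk 6: at line 5 remove [bqft] add [kljv] -> 9 lines: onn szf vxete hlfc oexjs cae kljv tuy yrclg

Answer: onn
szf
vxete
hlfc
oexjs
cae
kljv
tuy
yrclg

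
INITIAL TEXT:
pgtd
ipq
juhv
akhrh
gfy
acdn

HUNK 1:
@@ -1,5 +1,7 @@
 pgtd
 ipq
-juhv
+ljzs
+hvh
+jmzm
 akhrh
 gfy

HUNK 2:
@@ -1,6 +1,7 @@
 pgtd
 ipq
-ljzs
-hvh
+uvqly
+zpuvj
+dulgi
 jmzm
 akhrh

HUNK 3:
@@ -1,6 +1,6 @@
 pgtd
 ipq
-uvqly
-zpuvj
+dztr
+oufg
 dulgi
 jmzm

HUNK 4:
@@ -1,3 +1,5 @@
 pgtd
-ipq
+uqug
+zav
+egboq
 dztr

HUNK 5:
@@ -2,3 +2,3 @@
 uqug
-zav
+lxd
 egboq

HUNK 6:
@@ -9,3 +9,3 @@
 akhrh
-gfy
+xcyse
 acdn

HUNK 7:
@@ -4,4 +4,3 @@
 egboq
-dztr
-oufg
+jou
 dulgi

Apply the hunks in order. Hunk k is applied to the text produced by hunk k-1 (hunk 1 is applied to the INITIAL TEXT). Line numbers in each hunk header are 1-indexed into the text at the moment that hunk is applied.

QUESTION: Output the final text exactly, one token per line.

Hunk 1: at line 1 remove [juhv] add [ljzs,hvh,jmzm] -> 8 lines: pgtd ipq ljzs hvh jmzm akhrh gfy acdn
Hunk 2: at line 1 remove [ljzs,hvh] add [uvqly,zpuvj,dulgi] -> 9 lines: pgtd ipq uvqly zpuvj dulgi jmzm akhrh gfy acdn
Hunk 3: at line 1 remove [uvqly,zpuvj] add [dztr,oufg] -> 9 lines: pgtd ipq dztr oufg dulgi jmzm akhrh gfy acdn
Hunk 4: at line 1 remove [ipq] add [uqug,zav,egboq] -> 11 lines: pgtd uqug zav egboq dztr oufg dulgi jmzm akhrh gfy acdn
Hunk 5: at line 2 remove [zav] add [lxd] -> 11 lines: pgtd uqug lxd egboq dztr oufg dulgi jmzm akhrh gfy acdn
Hunk 6: at line 9 remove [gfy] add [xcyse] -> 11 lines: pgtd uqug lxd egboq dztr oufg dulgi jmzm akhrh xcyse acdn
Hunk 7: at line 4 remove [dztr,oufg] add [jou] -> 10 lines: pgtd uqug lxd egboq jou dulgi jmzm akhrh xcyse acdn

Answer: pgtd
uqug
lxd
egboq
jou
dulgi
jmzm
akhrh
xcyse
acdn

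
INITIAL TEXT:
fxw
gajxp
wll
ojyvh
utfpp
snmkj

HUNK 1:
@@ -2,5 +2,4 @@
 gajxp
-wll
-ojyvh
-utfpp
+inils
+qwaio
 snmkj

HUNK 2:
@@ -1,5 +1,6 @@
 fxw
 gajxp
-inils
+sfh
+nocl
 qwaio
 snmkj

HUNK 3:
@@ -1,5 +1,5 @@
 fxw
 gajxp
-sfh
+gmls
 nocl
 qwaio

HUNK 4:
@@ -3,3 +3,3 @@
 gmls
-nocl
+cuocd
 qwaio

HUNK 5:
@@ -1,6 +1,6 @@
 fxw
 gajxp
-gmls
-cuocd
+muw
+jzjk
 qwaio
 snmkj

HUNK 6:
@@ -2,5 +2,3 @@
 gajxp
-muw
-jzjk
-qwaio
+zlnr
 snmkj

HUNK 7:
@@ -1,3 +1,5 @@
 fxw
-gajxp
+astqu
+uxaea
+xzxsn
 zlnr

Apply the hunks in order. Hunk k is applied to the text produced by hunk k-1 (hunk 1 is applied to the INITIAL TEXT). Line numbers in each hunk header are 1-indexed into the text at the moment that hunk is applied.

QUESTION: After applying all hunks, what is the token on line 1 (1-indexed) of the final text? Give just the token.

Answer: fxw

Derivation:
Hunk 1: at line 2 remove [wll,ojyvh,utfpp] add [inils,qwaio] -> 5 lines: fxw gajxp inils qwaio snmkj
Hunk 2: at line 1 remove [inils] add [sfh,nocl] -> 6 lines: fxw gajxp sfh nocl qwaio snmkj
Hunk 3: at line 1 remove [sfh] add [gmls] -> 6 lines: fxw gajxp gmls nocl qwaio snmkj
Hunk 4: at line 3 remove [nocl] add [cuocd] -> 6 lines: fxw gajxp gmls cuocd qwaio snmkj
Hunk 5: at line 1 remove [gmls,cuocd] add [muw,jzjk] -> 6 lines: fxw gajxp muw jzjk qwaio snmkj
Hunk 6: at line 2 remove [muw,jzjk,qwaio] add [zlnr] -> 4 lines: fxw gajxp zlnr snmkj
Hunk 7: at line 1 remove [gajxp] add [astqu,uxaea,xzxsn] -> 6 lines: fxw astqu uxaea xzxsn zlnr snmkj
Final line 1: fxw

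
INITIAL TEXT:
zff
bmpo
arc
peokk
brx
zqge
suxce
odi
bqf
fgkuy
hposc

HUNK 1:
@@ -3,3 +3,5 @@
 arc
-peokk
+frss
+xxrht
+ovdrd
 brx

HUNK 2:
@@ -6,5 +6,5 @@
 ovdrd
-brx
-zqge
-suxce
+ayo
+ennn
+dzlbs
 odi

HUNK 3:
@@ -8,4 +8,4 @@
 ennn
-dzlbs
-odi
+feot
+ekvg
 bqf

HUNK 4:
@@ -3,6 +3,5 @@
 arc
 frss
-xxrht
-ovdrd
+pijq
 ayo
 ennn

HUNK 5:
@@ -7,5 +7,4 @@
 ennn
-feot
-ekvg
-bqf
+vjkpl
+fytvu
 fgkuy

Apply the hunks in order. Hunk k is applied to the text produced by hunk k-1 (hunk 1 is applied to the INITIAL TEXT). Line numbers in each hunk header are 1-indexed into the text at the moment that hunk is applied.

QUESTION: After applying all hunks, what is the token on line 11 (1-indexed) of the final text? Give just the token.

Answer: hposc

Derivation:
Hunk 1: at line 3 remove [peokk] add [frss,xxrht,ovdrd] -> 13 lines: zff bmpo arc frss xxrht ovdrd brx zqge suxce odi bqf fgkuy hposc
Hunk 2: at line 6 remove [brx,zqge,suxce] add [ayo,ennn,dzlbs] -> 13 lines: zff bmpo arc frss xxrht ovdrd ayo ennn dzlbs odi bqf fgkuy hposc
Hunk 3: at line 8 remove [dzlbs,odi] add [feot,ekvg] -> 13 lines: zff bmpo arc frss xxrht ovdrd ayo ennn feot ekvg bqf fgkuy hposc
Hunk 4: at line 3 remove [xxrht,ovdrd] add [pijq] -> 12 lines: zff bmpo arc frss pijq ayo ennn feot ekvg bqf fgkuy hposc
Hunk 5: at line 7 remove [feot,ekvg,bqf] add [vjkpl,fytvu] -> 11 lines: zff bmpo arc frss pijq ayo ennn vjkpl fytvu fgkuy hposc
Final line 11: hposc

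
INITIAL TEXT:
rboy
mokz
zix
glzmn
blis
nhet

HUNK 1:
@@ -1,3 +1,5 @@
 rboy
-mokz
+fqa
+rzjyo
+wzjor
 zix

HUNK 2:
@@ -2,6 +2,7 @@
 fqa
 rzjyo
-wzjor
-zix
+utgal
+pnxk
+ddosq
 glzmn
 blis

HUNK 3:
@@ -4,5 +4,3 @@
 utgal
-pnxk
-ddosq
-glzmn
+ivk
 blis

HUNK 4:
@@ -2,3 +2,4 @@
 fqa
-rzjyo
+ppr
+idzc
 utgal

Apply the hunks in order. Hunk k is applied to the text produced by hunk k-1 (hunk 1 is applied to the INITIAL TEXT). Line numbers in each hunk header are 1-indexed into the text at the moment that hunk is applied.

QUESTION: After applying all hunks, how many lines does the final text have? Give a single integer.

Hunk 1: at line 1 remove [mokz] add [fqa,rzjyo,wzjor] -> 8 lines: rboy fqa rzjyo wzjor zix glzmn blis nhet
Hunk 2: at line 2 remove [wzjor,zix] add [utgal,pnxk,ddosq] -> 9 lines: rboy fqa rzjyo utgal pnxk ddosq glzmn blis nhet
Hunk 3: at line 4 remove [pnxk,ddosq,glzmn] add [ivk] -> 7 lines: rboy fqa rzjyo utgal ivk blis nhet
Hunk 4: at line 2 remove [rzjyo] add [ppr,idzc] -> 8 lines: rboy fqa ppr idzc utgal ivk blis nhet
Final line count: 8

Answer: 8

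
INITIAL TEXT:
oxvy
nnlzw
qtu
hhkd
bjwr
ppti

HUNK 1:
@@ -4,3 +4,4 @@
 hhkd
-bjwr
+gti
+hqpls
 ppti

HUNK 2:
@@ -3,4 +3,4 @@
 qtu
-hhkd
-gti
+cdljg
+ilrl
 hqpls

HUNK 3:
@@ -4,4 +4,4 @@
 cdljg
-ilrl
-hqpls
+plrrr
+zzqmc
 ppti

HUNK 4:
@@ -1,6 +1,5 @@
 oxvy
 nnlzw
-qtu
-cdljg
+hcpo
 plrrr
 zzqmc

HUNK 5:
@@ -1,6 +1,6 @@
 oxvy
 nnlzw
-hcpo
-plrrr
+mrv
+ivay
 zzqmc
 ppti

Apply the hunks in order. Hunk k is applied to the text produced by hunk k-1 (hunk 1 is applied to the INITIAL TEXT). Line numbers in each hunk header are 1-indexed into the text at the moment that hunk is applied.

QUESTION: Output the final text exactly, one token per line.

Hunk 1: at line 4 remove [bjwr] add [gti,hqpls] -> 7 lines: oxvy nnlzw qtu hhkd gti hqpls ppti
Hunk 2: at line 3 remove [hhkd,gti] add [cdljg,ilrl] -> 7 lines: oxvy nnlzw qtu cdljg ilrl hqpls ppti
Hunk 3: at line 4 remove [ilrl,hqpls] add [plrrr,zzqmc] -> 7 lines: oxvy nnlzw qtu cdljg plrrr zzqmc ppti
Hunk 4: at line 1 remove [qtu,cdljg] add [hcpo] -> 6 lines: oxvy nnlzw hcpo plrrr zzqmc ppti
Hunk 5: at line 1 remove [hcpo,plrrr] add [mrv,ivay] -> 6 lines: oxvy nnlzw mrv ivay zzqmc ppti

Answer: oxvy
nnlzw
mrv
ivay
zzqmc
ppti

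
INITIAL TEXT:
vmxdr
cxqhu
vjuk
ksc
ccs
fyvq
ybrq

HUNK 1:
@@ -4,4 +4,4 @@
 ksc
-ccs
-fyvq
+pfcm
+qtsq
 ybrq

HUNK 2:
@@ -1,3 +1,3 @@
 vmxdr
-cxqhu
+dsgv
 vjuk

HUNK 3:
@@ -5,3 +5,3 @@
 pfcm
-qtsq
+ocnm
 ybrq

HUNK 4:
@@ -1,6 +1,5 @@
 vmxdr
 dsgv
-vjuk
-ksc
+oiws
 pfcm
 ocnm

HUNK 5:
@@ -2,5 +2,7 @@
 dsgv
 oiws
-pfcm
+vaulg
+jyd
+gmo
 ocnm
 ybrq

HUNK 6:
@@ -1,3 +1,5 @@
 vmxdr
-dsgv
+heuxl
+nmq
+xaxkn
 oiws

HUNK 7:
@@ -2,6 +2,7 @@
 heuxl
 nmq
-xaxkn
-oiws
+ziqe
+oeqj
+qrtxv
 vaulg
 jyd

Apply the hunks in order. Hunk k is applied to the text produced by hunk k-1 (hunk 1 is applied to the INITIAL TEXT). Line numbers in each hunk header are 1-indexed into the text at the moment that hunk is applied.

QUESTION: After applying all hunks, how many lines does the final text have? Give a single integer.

Hunk 1: at line 4 remove [ccs,fyvq] add [pfcm,qtsq] -> 7 lines: vmxdr cxqhu vjuk ksc pfcm qtsq ybrq
Hunk 2: at line 1 remove [cxqhu] add [dsgv] -> 7 lines: vmxdr dsgv vjuk ksc pfcm qtsq ybrq
Hunk 3: at line 5 remove [qtsq] add [ocnm] -> 7 lines: vmxdr dsgv vjuk ksc pfcm ocnm ybrq
Hunk 4: at line 1 remove [vjuk,ksc] add [oiws] -> 6 lines: vmxdr dsgv oiws pfcm ocnm ybrq
Hunk 5: at line 2 remove [pfcm] add [vaulg,jyd,gmo] -> 8 lines: vmxdr dsgv oiws vaulg jyd gmo ocnm ybrq
Hunk 6: at line 1 remove [dsgv] add [heuxl,nmq,xaxkn] -> 10 lines: vmxdr heuxl nmq xaxkn oiws vaulg jyd gmo ocnm ybrq
Hunk 7: at line 2 remove [xaxkn,oiws] add [ziqe,oeqj,qrtxv] -> 11 lines: vmxdr heuxl nmq ziqe oeqj qrtxv vaulg jyd gmo ocnm ybrq
Final line count: 11

Answer: 11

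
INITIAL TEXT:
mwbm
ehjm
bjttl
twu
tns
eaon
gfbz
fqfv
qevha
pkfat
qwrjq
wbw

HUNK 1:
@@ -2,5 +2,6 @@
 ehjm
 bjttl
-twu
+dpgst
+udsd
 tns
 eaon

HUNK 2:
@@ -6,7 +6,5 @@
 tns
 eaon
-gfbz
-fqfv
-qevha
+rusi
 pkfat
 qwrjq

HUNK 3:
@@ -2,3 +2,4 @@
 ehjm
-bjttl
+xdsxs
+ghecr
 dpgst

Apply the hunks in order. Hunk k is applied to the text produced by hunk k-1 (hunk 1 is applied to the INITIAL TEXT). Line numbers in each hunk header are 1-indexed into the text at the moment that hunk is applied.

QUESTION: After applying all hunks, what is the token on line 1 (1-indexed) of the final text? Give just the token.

Hunk 1: at line 2 remove [twu] add [dpgst,udsd] -> 13 lines: mwbm ehjm bjttl dpgst udsd tns eaon gfbz fqfv qevha pkfat qwrjq wbw
Hunk 2: at line 6 remove [gfbz,fqfv,qevha] add [rusi] -> 11 lines: mwbm ehjm bjttl dpgst udsd tns eaon rusi pkfat qwrjq wbw
Hunk 3: at line 2 remove [bjttl] add [xdsxs,ghecr] -> 12 lines: mwbm ehjm xdsxs ghecr dpgst udsd tns eaon rusi pkfat qwrjq wbw
Final line 1: mwbm

Answer: mwbm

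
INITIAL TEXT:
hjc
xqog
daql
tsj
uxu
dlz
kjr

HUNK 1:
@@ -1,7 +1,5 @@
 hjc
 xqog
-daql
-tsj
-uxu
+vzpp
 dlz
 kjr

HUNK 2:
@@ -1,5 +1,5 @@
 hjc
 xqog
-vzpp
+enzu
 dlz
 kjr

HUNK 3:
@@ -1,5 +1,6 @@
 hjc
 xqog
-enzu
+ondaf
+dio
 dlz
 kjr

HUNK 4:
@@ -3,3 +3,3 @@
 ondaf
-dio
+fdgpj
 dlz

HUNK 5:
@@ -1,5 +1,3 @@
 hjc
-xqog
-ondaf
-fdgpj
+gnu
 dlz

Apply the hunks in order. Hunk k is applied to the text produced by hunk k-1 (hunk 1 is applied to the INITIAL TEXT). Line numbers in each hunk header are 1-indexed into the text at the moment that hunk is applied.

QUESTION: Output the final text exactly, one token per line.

Hunk 1: at line 1 remove [daql,tsj,uxu] add [vzpp] -> 5 lines: hjc xqog vzpp dlz kjr
Hunk 2: at line 1 remove [vzpp] add [enzu] -> 5 lines: hjc xqog enzu dlz kjr
Hunk 3: at line 1 remove [enzu] add [ondaf,dio] -> 6 lines: hjc xqog ondaf dio dlz kjr
Hunk 4: at line 3 remove [dio] add [fdgpj] -> 6 lines: hjc xqog ondaf fdgpj dlz kjr
Hunk 5: at line 1 remove [xqog,ondaf,fdgpj] add [gnu] -> 4 lines: hjc gnu dlz kjr

Answer: hjc
gnu
dlz
kjr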